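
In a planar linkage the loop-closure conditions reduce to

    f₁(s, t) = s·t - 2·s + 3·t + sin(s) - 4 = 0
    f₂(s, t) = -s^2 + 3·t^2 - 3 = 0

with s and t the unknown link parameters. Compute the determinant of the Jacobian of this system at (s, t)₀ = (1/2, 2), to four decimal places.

J = [[t + cos(s) - 2, s + 3], [-2·s, 6·t]].
At the point, J = [[0.877583, 3.5000], [-1.0000, 12.0000]].
det J = 14.0310.

14.0310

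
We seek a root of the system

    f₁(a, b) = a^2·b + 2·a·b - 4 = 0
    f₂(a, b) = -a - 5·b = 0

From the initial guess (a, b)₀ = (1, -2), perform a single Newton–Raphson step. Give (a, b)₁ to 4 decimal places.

(0.4651, -0.0930)

At (1, -2): F = (-10.0000, 9.0000).
Jacobian J = [[2·a·b + 2·b, a^2 + 2·a], [-1, -5]].
At the point, J = [[-8.0000, 3.0000], [-1.0000, -5.0000]] (det J = 43.0000).
Solving J·Δ = −F gives Δ = (-0.5349, 1.9070).
Then the next iterate is (a, b)₁ = (0.4651, -0.0930).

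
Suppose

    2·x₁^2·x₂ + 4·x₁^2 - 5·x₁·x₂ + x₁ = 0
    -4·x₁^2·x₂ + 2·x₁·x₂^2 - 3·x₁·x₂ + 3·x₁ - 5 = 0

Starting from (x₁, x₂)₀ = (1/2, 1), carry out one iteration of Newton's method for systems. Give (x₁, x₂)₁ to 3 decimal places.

At (1/2, 1): F = (-0.500, -5.000).
Jacobian J = [[4·x₁·x₂ + 8·x₁ - 5·x₂ + 1, 2·x₁^2 - 5·x₁], [-8·x₁·x₂ + 2·x₂^2 - 3·x₂ + 3, -4·x₁^2 + 4·x₁·x₂ - 3·x₁]].
At the point, J = [[2.000, -2.000], [-2.000, -0.500]] (det J = -5.000).
Solving J·Δ = −F gives Δ = (-1.950, -2.200).
Then the next iterate is (x₁, x₂)₁ = (-1.450, -1.200).

(-1.450, -1.200)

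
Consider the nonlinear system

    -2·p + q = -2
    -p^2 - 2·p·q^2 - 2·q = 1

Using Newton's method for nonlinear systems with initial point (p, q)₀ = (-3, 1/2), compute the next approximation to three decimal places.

At (-3, 1/2): F = (8.500, -9.500).
Jacobian J = [[-2, 1], [-2·p - 2·q^2, -4·p·q - 2]].
At the point, J = [[-2.000, 1.000], [5.500, 4.000]] (det J = -13.500).
Solving J·Δ = −F gives Δ = (3.222, -2.056).
Then the next iterate is (p, q)₁ = (0.222, -1.556).

(0.222, -1.556)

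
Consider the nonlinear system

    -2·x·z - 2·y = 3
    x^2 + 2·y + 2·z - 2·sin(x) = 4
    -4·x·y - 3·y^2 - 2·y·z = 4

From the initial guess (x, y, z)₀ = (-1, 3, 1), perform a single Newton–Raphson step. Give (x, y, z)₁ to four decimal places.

At (-1, 3, 1): F = (-7.0000, 6.682942, -25.0000).
Jacobian J = [[-2·z, -2, -2·x], [2·x - 2·cos(x), 2, 2], [-4·y, -4·x - 6·y - 2·z, -2·y]].
At the point, J = [[-2.0000, -2.0000, 2.0000], [-3.080605, 2.0000, 2.0000], [-12.0000, -16.0000, -6.0000]] (det J = 191.546603).
Solving J·Δ = −F gives Δ = (1.2219, -3.0906, 1.6313).
Then the next iterate is (x, y, z)₁ = (0.2219, -0.0906, 2.6313).

(0.2219, -0.0906, 2.6313)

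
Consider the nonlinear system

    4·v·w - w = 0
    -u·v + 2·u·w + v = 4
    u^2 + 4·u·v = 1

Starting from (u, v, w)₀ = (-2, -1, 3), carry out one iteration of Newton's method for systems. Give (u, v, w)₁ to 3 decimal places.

(-0.818, -0.807, 0.463)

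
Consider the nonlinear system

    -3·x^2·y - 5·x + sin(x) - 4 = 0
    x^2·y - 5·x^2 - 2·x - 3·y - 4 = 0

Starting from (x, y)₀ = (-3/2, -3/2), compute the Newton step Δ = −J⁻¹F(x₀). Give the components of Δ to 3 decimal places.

(0.641, 0.121)

At (-3/2, -3/2): F = (12.62751, -11.125).
Jacobian J = [[-6·x·y + cos(x) - 5, -3·x^2], [2·x·y - 10·x - 2, x^2 - 3]].
At the point, J = [[-18.42926, -6.750], [17.500, -0.750]] (det J = 131.94695).
Solving J·Δ = −F gives Δ = (0.641, 0.121).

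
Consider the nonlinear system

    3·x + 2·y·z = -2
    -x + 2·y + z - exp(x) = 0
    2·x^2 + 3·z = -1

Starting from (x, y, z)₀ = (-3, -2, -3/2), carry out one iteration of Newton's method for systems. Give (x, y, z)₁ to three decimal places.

(-2.153, 0.443, -2.947)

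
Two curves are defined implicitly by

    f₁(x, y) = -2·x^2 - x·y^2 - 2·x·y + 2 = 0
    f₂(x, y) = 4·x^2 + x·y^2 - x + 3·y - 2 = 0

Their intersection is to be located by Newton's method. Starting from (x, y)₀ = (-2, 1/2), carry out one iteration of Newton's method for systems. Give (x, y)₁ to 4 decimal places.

(-1.0163, -0.0233)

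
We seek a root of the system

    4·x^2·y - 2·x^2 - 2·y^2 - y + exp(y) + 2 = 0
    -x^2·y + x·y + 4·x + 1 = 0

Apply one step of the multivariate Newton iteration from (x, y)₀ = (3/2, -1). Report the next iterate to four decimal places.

At (3/2, -1): F = (-12.132121, 7.7500).
Jacobian J = [[8·x·y - 4·x, 4·x^2 - 4·y + exp(y) - 1], [-2·x·y + y + 4, -x^2 + x]].
At the point, J = [[-18.0000, 12.367879], [6.0000, -0.7500]] (det J = -60.707277).
Solving J·Δ = −F gives Δ = (-1.4290, -1.0988).
Then the next iterate is (x, y)₁ = (0.0710, -2.0988).

(0.0710, -2.0988)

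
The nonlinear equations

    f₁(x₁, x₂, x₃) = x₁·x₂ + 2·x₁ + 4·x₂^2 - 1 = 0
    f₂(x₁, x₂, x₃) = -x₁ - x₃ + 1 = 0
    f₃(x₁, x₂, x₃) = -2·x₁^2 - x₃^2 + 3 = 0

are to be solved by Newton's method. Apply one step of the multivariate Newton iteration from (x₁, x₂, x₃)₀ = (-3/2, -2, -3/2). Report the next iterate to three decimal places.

(-4.250, -1.143, 5.250)

At (-3/2, -2, -3/2): F = (15.000, 4.000, -3.750).
Jacobian J = [[x₂ + 2, x₁ + 8·x₂, 0], [-1, 0, -1], [-4·x₁, 0, -2·x₃]].
At the point, J = [[0.000, -17.500, 0.000], [-1.000, 0.000, -1.000], [6.000, 0.000, 3.000]] (det J = 52.500).
Solving J·Δ = −F gives Δ = (-2.750, 0.857, 6.750).
Then the next iterate is (x₁, x₂, x₃)₁ = (-4.250, -1.143, 5.250).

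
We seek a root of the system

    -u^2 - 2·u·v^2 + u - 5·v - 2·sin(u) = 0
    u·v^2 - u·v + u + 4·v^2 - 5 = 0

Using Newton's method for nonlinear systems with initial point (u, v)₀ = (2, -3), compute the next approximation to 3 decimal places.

(2.269, -1.408)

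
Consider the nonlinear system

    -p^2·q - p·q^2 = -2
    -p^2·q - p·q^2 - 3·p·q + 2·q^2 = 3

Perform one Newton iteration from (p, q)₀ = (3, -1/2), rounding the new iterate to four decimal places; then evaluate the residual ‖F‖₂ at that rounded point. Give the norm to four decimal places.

2.3771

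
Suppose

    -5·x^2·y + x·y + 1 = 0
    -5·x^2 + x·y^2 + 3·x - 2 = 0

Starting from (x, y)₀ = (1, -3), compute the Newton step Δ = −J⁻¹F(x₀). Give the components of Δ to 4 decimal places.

At (1, -3): F = (13.0000, 5.0000).
Jacobian J = [[-10·x·y + y, -5·x^2 + x], [-10·x + y^2 + 3, 2·x·y]].
At the point, J = [[27.0000, -4.0000], [2.0000, -6.0000]] (det J = -154.0000).
Solving J·Δ = −F gives Δ = (-0.3766, 0.7078).

(-0.3766, 0.7078)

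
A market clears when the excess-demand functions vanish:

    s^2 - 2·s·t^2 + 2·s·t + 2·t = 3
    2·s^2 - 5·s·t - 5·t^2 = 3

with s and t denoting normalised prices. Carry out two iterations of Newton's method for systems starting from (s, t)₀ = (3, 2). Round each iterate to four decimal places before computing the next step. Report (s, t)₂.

(-5.0981, 0.0641)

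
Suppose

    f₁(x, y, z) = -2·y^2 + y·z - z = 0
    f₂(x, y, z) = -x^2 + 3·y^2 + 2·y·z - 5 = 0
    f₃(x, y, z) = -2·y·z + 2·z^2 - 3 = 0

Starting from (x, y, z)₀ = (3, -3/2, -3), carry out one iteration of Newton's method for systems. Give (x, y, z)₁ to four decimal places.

At (3, -3/2, -3): F = (3.0000, 1.7500, 6.0000).
Jacobian J = [[0, -4·y + z, y - 1], [-2·x, 6·y + 2·z, 2·y], [0, -2·z, -2·y + 4·z]].
At the point, J = [[0.0000, 3.0000, -2.5000], [-6.0000, -15.0000, -3.0000], [0.0000, 6.0000, -9.0000]] (det J = -72.0000).
Solving J·Δ = −F gives Δ = (2.7917, -1.0000, 0.0000).
Then the next iterate is (x, y, z)₁ = (5.7917, -2.5000, -3.0000).

(5.7917, -2.5000, -3.0000)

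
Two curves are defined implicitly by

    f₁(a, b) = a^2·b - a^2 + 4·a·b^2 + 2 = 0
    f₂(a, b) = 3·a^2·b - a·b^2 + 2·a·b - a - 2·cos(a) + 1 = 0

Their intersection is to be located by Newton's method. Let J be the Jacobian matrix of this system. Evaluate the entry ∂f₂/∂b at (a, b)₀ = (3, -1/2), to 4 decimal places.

∂f₂/∂b = 3·a^2 - 2·a·b + 2·a.
At (3, -1/2) this is 36.0000.

36.0000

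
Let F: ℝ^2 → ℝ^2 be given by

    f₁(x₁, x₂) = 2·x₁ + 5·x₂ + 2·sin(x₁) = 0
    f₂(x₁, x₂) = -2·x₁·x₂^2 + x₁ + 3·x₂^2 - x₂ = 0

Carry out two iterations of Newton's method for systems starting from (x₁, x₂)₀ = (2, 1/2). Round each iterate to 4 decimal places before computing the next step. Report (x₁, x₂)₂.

At (2, 1/2): F = (8.318595, 1.2500).
Jacobian J = [[2·cos(x₁) + 2, 5], [-2·x₂^2 + 1, -4·x₁·x₂ + 6·x₂ - 1]].
At the point, J = [[1.167706, 5.0000], [0.5000, -2.0000]] (det J = -4.835413).
Solving J·Δ = −F gives Δ = (-4.7332, -0.5583).
Then the next iterate is (x₁, x₂)₁ = (-2.7332, -0.0583).
Round to (-2.7332, -0.0583) and repeat: F = (-6.552169, -2.646124), J = [[0.164479, 5.0000], [0.993202, -1.987182]].
Δ = (4.9597, 1.1473), so (x₁, x₂)₂ = (2.2265, 1.0890).

(2.2265, 1.0890)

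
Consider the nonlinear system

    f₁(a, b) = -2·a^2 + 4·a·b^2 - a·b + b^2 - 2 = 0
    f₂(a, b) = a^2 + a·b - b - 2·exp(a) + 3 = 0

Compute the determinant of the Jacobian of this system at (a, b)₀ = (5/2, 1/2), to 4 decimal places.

146.1024

J = [[-4·a + 4·b^2 - b, 8·a·b - a + 2·b], [2·a + b - 2·exp(a), a - 1]].
At the point, J = [[-9.5000, 8.5000], [-18.864988, 1.5000]].
det J = 146.1024.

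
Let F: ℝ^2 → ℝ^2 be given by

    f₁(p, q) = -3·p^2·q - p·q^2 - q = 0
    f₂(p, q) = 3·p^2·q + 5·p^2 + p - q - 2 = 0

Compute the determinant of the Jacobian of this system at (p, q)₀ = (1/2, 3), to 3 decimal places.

75.750

J = [[-6·p·q - q^2, -3·p^2 - 2·p·q - 1], [6·p·q + 10·p + 1, 3·p^2 - 1]].
At the point, J = [[-18.000, -4.750], [15.000, -0.250]].
det J = 75.750.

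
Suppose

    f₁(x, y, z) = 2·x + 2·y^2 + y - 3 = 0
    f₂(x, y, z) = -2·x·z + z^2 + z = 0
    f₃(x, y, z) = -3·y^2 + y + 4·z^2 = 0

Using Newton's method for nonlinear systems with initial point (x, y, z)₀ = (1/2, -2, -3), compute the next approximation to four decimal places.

(0.1761, -1.5211, -1.8239)

At (1/2, -2, -3): F = (4.0000, 9.0000, 22.0000).
Jacobian J = [[2, 4·y + 1, 0], [-2·z, 0, -2·x + 2·z + 1], [0, -6·y + 1, 8·z]].
At the point, J = [[2.0000, -7.0000, 0.0000], [6.0000, 0.0000, -6.0000], [0.0000, 13.0000, -24.0000]] (det J = -852.0000).
Solving J·Δ = −F gives Δ = (-0.3239, 0.4789, 1.1761).
Then the next iterate is (x, y, z)₁ = (0.1761, -1.5211, -1.8239).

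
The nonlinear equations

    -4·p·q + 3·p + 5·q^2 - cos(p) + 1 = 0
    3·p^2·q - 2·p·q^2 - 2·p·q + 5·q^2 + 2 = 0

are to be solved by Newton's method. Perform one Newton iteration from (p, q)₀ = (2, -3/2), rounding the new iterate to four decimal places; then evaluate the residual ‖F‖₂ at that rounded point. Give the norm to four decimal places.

At (2, -3/2): F = (30.666147, -7.7500).
Jacobian J = [[-4·q + sin(p) + 3, -4·p + 10·q], [6·p·q - 2·q^2 - 2·q, 3·p^2 - 4·p·q - 2·p + 10·q]].
At the point, J = [[9.909297, -23.0000], [-19.5000, 5.0000]] (det J = -398.953513).
Solving J·Δ = −F gives Δ = (-0.0625, 1.3064).
Then the next iterate is (p, q)₁ = (1.9375, -0.1936).
Re-evaluating at (1.9375, -0.1936): F = (8.858845, 0.612097), so ‖F‖₂ = 8.8800.

8.8800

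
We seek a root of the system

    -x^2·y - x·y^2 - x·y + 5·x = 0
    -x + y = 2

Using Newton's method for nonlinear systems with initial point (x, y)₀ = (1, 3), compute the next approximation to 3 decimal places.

(0.524, 2.524)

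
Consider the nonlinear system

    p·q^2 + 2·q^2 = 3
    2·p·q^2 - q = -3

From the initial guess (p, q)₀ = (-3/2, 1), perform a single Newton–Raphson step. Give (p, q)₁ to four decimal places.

At (-3/2, 1): F = (-2.5000, -1.0000).
Jacobian J = [[q^2, 2·p·q + 4·q], [2·q^2, 4·p·q - 1]].
At the point, J = [[1.0000, 1.0000], [2.0000, -7.0000]] (det J = -9.0000).
Solving J·Δ = −F gives Δ = (2.0556, 0.4444).
Then the next iterate is (p, q)₁ = (0.5556, 1.4444).

(0.5556, 1.4444)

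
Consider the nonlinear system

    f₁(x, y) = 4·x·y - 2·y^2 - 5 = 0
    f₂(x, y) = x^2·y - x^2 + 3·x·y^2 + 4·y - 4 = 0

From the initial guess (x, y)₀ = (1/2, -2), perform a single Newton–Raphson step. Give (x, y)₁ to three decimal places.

At (1/2, -2): F = (-17.000, -6.750).
Jacobian J = [[4·y, 4·x - 4·y], [2·x·y - 2·x + 3·y^2, x^2 + 6·x·y + 4]].
At the point, J = [[-8.000, 10.000], [9.000, -1.750]] (det J = -76.000).
Solving J·Δ = −F gives Δ = (1.280, 2.724).
Then the next iterate is (x, y)₁ = (1.780, 0.724).

(1.780, 0.724)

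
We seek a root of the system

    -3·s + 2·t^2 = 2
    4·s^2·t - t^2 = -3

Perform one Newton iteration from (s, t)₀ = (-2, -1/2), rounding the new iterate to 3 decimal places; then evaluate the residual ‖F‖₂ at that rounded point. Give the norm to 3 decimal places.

At (-2, -1/2): F = (4.500, -5.250).
Jacobian J = [[-3, 4·t], [8·s·t, 4·s^2 - 2·t]].
At the point, J = [[-3.000, -2.000], [8.000, 17.000]] (det J = -35.000).
Solving J·Δ = −F gives Δ = (1.886, -0.579).
Then the next iterate is (s, t)₁ = (-0.114, -1.079).
Re-evaluating at (-0.114, -1.079): F = (0.67048, 1.77967), so ‖F‖₂ = 1.902.

1.902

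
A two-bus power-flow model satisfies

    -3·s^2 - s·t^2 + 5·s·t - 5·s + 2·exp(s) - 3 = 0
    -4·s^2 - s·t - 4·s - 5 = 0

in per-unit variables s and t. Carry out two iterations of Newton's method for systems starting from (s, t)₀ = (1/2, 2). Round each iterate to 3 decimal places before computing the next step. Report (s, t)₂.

(-0.815, 5.220)

At (1/2, 2): F = (0.04744, -9.000).
Jacobian J = [[-6·s - t^2 + 5·t + 2·exp(s) - 5, -2·s·t + 5·s], [-8·s - t - 4, -s]].
At the point, J = [[1.29744, 0.500], [-10.000, -0.500]] (det J = 4.35128).
Solving J·Δ = −F gives Δ = (-1.029, 2.575).
Then the next iterate is (s, t)₁ = (-0.529, 4.575).
Round to (-0.529, 4.575) and repeat: F = (-1.04471, -1.58319), J = [[1.29676, 2.19535], [-4.343, 0.529]].
Δ = (-0.286, 0.645), so (s, t)₂ = (-0.815, 5.220).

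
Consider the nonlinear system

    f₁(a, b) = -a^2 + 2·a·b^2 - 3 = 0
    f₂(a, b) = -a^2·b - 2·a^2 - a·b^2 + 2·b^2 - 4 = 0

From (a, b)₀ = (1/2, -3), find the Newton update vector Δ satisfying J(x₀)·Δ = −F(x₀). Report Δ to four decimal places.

At (1/2, -3): F = (5.7500, 9.7500).
Jacobian J = [[-2·a + 2·b^2, 4·a·b], [-2·a·b - 4·a - b^2, -a^2 - 2·a·b + 4·b]].
At the point, J = [[17.0000, -6.0000], [-8.0000, -9.2500]] (det J = -205.2500).
Solving J·Δ = −F gives Δ = (0.0259, 1.0317).

(0.0259, 1.0317)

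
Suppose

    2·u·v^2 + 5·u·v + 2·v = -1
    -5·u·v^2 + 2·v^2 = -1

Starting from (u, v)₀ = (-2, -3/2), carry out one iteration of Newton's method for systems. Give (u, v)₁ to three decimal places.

At (-2, -3/2): F = (4.000, 28.000).
Jacobian J = [[2·v^2 + 5·v, 4·u·v + 5·u + 2], [-5·v^2, -10·u·v + 4·v]].
At the point, J = [[-3.000, 4.000], [-11.250, -36.000]] (det J = 153.000).
Solving J·Δ = −F gives Δ = (1.673, 0.255).
Then the next iterate is (u, v)₁ = (-0.327, -1.245).

(-0.327, -1.245)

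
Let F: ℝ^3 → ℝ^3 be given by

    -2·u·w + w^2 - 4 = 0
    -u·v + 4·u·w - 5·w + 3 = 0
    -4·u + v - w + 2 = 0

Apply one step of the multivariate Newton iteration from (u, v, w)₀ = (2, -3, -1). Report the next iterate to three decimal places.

(0.865, 0.250, -1.212)

At (2, -3, -1): F = (1.000, 6.000, -8.000).
Jacobian J = [[-2·w, 0, -2·u + 2·w], [-v + 4·w, -u, 4·u - 5], [-4, 1, -1]].
At the point, J = [[2.000, 0.000, -6.000], [-1.000, -2.000, 3.000], [-4.000, 1.000, -1.000]] (det J = 52.000).
Solving J·Δ = −F gives Δ = (-1.135, 3.250, -0.212).
Then the next iterate is (u, v, w)₁ = (0.865, 0.250, -1.212).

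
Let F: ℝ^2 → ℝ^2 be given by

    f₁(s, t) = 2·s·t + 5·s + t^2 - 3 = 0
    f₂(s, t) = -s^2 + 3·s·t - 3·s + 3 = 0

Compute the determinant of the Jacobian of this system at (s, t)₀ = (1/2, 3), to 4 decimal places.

-18.5000

J = [[2·t + 5, 2·s + 2·t], [-2·s + 3·t - 3, 3·s]].
At the point, J = [[11.0000, 7.0000], [5.0000, 1.5000]].
det J = -18.5000.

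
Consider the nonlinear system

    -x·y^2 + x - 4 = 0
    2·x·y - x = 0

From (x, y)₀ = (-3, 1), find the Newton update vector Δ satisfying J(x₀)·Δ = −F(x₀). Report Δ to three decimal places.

At (-3, 1): F = (-4.000, -3.000).
Jacobian J = [[-y^2 + 1, -2·x·y], [2·y - 1, 2·x]].
At the point, J = [[0.000, 6.000], [1.000, -6.000]] (det J = -6.000).
Solving J·Δ = −F gives Δ = (7.000, 0.667).

(7.000, 0.667)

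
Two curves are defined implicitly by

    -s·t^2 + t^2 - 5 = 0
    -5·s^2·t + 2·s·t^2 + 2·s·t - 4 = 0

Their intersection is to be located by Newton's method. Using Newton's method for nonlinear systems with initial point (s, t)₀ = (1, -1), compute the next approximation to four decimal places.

At (1, -1): F = (-5.0000, 1.0000).
Jacobian J = [[-t^2, -2·s·t + 2·t], [-10·s·t + 2·t^2 + 2·t, -5·s^2 + 4·s·t + 2·s]].
At the point, J = [[-1.0000, 0.0000], [10.0000, -7.0000]] (det J = 7.0000).
Solving J·Δ = −F gives Δ = (-5.0000, -7.0000).
Then the next iterate is (s, t)₁ = (-4.0000, -8.0000).

(-4.0000, -8.0000)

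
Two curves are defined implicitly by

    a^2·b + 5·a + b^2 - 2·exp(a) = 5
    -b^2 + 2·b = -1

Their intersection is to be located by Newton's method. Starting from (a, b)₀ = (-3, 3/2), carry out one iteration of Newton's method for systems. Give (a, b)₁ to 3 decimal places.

(1.062, 3.250)

At (-3, 3/2): F = (-4.34957, 1.750).
Jacobian J = [[2·a·b - 2·exp(a) + 5, a^2 + 2·b], [0, -2·b + 2]].
At the point, J = [[-4.09957, 12.000], [0.000, -1.000]] (det J = 4.09957).
Solving J·Δ = −F gives Δ = (4.062, 1.750).
Then the next iterate is (a, b)₁ = (1.062, 3.250).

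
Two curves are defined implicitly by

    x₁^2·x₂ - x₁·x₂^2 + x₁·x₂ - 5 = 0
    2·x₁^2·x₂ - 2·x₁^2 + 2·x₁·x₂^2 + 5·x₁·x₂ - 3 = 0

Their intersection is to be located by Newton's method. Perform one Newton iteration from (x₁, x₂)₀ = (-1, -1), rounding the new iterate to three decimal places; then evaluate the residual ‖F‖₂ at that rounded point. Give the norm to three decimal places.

7.997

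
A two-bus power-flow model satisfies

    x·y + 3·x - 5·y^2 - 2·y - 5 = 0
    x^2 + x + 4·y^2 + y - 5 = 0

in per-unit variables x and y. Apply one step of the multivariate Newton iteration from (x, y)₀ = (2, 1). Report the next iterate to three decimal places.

(1.721, 0.488)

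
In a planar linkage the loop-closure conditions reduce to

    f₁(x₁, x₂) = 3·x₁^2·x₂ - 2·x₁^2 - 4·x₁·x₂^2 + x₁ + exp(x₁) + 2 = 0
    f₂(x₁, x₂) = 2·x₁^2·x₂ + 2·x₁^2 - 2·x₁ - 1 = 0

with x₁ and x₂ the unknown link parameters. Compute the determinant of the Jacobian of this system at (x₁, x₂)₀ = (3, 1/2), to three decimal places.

67.540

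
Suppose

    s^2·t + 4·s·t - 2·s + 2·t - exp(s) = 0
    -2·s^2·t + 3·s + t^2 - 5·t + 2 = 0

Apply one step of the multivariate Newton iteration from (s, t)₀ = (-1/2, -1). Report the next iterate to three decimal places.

At (-1/2, -1): F = (0.14347, 7.000).
Jacobian J = [[2·s·t + 4·t - exp(s) - 2, s^2 + 4·s + 2], [-4·s·t + 3, -2·s^2 + 2·t - 5]].
At the point, J = [[-5.60653, 0.250], [1.000, -7.500]] (det J = 41.79898).
Solving J·Δ = −F gives Δ = (0.068, 0.942).
Then the next iterate is (s, t)₁ = (-0.432, -0.058).

(-0.432, -0.058)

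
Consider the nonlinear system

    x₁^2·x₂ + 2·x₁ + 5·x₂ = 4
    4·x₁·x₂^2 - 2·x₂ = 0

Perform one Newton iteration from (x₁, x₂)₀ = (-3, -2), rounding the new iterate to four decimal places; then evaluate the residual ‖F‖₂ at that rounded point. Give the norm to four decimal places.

14.7216

At (-3, -2): F = (-38.0000, -44.0000).
Jacobian J = [[2·x₁·x₂ + 2, x₁^2 + 5], [4·x₂^2, 8·x₁·x₂ - 2]].
At the point, J = [[14.0000, 14.0000], [16.0000, 46.0000]] (det J = 420.0000).
Solving J·Δ = −F gives Δ = (2.6952, 0.0190).
Then the next iterate is (x₁, x₂)₁ = (-0.3048, -1.9810).
Re-evaluating at (-0.3048, -1.9810): F = (-14.698641, -0.822581), so ‖F‖₂ = 14.7216.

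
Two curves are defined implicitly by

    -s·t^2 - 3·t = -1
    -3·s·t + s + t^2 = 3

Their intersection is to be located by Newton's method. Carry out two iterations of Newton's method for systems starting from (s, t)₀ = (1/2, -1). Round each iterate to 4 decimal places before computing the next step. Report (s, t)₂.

(8.3360, 0.2049)

At (1/2, -1): F = (3.5000, 0.0000).
Jacobian J = [[-t^2, -2·s·t - 3], [-3·t + 1, -3·s + 2·t]].
At the point, J = [[-1.0000, -2.0000], [4.0000, -3.5000]] (det J = 11.5000).
Solving J·Δ = −F gives Δ = (1.0652, 1.2174).
Then the next iterate is (s, t)₁ = (1.5652, 0.2174).
Round to (1.5652, 0.2174) and repeat: F = (0.273824, -2.408361), J = [[-0.047263, -3.680549], [0.3478, -4.2608]].
Δ = (6.7708, -0.0125), so (s, t)₂ = (8.3360, 0.2049).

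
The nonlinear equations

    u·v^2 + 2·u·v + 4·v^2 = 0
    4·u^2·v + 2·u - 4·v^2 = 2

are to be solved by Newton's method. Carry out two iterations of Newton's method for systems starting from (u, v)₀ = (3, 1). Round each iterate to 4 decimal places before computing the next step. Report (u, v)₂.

(1.5570, 0.2069)

At (3, 1): F = (13.0000, 36.0000).
Jacobian J = [[v^2 + 2·v, 2·u·v + 2·u + 8·v], [8·u·v + 2, 4·u^2 - 8·v]].
At the point, J = [[3.0000, 20.0000], [26.0000, 28.0000]] (det J = -436.0000).
Solving J·Δ = −F gives Δ = (-0.8165, -0.5275).
Then the next iterate is (u, v)₁ = (2.1835, 0.4725).
Round to (2.1835, 0.4725) and repeat: F = (3.443913, 10.484876), J = [[1.168256, 10.210408], [10.253630, 15.290689]].
Δ = (-0.6265, -0.2656), so (u, v)₂ = (1.5570, 0.2069).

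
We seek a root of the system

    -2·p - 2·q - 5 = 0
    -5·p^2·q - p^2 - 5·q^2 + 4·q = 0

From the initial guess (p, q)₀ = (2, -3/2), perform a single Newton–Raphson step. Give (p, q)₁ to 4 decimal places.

At (2, -3/2): F = (-6.0000, 8.7500).
Jacobian J = [[-2, -2], [-10·p·q - 2·p, -5·p^2 - 10·q + 4]].
At the point, J = [[-2.0000, -2.0000], [26.0000, -1.0000]] (det J = 54.0000).
Solving J·Δ = −F gives Δ = (-0.4352, -2.5648).
Then the next iterate is (p, q)₁ = (1.5648, -4.0648).

(1.5648, -4.0648)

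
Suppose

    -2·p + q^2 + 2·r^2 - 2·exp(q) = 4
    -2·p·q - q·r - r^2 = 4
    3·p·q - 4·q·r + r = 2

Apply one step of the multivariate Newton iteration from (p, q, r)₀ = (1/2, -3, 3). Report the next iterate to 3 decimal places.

(1.025, -1.667, 1.940)

At (1/2, -3, 3): F = (21.90043, -1.000, 32.500).
Jacobian J = [[-2, 2·q - 2·exp(q), 4·r], [-2·q, -2·p - r, -q - 2·r], [3·q, 3·p - 4·r, -4·q + 1]].
At the point, J = [[-2.000, -6.09957, 12.000], [6.000, -4.000, -3.000], [-9.000, -10.500, 13.000]] (det J = -709.92172).
Solving J·Δ = −F gives Δ = (0.525, 1.333, -1.060).
Then the next iterate is (p, q, r)₁ = (1.025, -1.667, 1.940).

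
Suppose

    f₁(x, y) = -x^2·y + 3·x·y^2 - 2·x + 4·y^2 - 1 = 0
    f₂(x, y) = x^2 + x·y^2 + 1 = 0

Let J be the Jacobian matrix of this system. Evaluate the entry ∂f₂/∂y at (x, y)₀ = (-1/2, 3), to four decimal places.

-3.0000

∂f₂/∂y = 2·x·y.
At (-1/2, 3) this is -3.0000.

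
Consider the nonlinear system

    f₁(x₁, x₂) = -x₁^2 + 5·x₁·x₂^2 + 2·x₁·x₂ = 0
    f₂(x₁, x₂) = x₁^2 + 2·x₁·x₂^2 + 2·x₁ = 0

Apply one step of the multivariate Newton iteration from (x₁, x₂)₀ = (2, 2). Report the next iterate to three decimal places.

(0.811, 1.541)

At (2, 2): F = (44.000, 24.000).
Jacobian J = [[-2·x₁ + 5·x₂^2 + 2·x₂, 10·x₁·x₂ + 2·x₁], [2·x₁ + 2·x₂^2 + 2, 4·x₁·x₂]].
At the point, J = [[20.000, 44.000], [14.000, 16.000]] (det J = -296.000).
Solving J·Δ = −F gives Δ = (-1.189, -0.459).
Then the next iterate is (x₁, x₂)₁ = (0.811, 1.541).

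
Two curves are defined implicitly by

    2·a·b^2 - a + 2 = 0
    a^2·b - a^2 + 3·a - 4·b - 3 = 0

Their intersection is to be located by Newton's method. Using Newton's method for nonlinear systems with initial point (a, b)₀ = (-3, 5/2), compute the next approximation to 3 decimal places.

(-6.408, 0.110)

At (-3, 5/2): F = (-32.500, -8.500).
Jacobian J = [[2·b^2 - 1, 4·a·b], [2·a·b - 2·a + 3, a^2 - 4]].
At the point, J = [[11.500, -30.000], [-6.000, 5.000]] (det J = -122.500).
Solving J·Δ = −F gives Δ = (-3.408, -2.390).
Then the next iterate is (a, b)₁ = (-6.408, 0.110).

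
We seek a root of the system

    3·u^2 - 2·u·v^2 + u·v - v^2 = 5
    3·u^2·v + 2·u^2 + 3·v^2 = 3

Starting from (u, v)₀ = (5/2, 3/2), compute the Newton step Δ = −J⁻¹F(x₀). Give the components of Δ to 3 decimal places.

At (5/2, 3/2): F = (4.000, 44.375).
Jacobian J = [[6·u - 2·v^2 + v, -4·u·v + u - 2·v], [6·u·v + 4·u, 3·u^2 + 6·v]].
At the point, J = [[12.000, -15.500], [32.500, 27.750]] (det J = 836.750).
Solving J·Δ = −F gives Δ = (-0.955, -0.481).

(-0.955, -0.481)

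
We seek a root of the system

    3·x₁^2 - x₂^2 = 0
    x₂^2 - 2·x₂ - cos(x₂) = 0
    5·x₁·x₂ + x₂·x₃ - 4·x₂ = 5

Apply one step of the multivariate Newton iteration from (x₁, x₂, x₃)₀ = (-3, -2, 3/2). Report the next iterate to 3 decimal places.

(-1.452, -0.782, -1.901)

At (-3, -2, 3/2): F = (23.000, 8.41615, 30.000).
Jacobian J = [[6·x₁, -2·x₂, 0], [0, 2·x₂ + sin(x₂) - 2, 0], [5·x₂, 5·x₁ + x₃ - 4, x₂]].
At the point, J = [[-18.000, 4.000, 0.000], [0.000, -6.90930, 0.000], [-10.000, -17.500, -2.000]] (det J = -248.73471).
Solving J·Δ = −F gives Δ = (1.548, 1.218, -3.401).
Then the next iterate is (x₁, x₂, x₃)₁ = (-1.452, -0.782, -1.901).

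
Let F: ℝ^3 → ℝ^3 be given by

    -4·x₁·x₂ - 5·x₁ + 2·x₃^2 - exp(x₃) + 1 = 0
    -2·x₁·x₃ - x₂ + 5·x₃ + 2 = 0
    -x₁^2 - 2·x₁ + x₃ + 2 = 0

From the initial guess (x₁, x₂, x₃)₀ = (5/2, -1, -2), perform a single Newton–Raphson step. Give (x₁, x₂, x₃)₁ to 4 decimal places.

At (5/2, -1, -2): F = (6.364665, 3.0000, -11.2500).
Jacobian J = [[-4·x₂ - 5, -4·x₁, 4·x₃ - exp(x₃)], [-2·x₃, -1, -2·x₁ + 5], [-2·x₁ - 2, 0, 1]].
At the point, J = [[-1.0000, -10.0000, -8.135335], [4.0000, -1.0000, 0.0000], [-7.0000, 0.0000, 1.0000]] (det J = 97.947347).
Solving J·Δ = −F gives Δ = (-1.1757, -1.7028, 3.0200).
Then the next iterate is (x₁, x₂, x₃)₁ = (1.3243, -2.7028, 1.0200).

(1.3243, -2.7028, 1.0200)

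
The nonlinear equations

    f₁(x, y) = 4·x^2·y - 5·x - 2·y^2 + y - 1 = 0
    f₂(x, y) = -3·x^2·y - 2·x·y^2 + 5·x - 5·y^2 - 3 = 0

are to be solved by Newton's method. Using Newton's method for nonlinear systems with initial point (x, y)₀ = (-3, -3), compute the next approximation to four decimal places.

At (-3, -3): F = (-115.0000, 72.0000).
Jacobian J = [[8·x·y - 5, 4·x^2 - 4·y + 1], [-6·x·y - 2·y^2 + 5, -3·x^2 - 4·x·y - 10·y]].
At the point, J = [[67.0000, 49.0000], [-67.0000, -33.0000]] (det J = 1072.0000).
Solving J·Δ = −F gives Δ = (-0.2491, 2.6875).
Then the next iterate is (x, y)₁ = (-3.2491, -0.3125).

(-3.2491, -0.3125)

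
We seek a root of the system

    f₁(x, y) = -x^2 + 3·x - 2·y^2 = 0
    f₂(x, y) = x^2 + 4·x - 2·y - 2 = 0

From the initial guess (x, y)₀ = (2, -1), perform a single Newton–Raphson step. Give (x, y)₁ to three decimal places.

At (2, -1): F = (0.000, 12.000).
Jacobian J = [[-2·x + 3, -4·y], [2·x + 4, -2]].
At the point, J = [[-1.000, 4.000], [8.000, -2.000]] (det J = -30.000).
Solving J·Δ = −F gives Δ = (-1.600, -0.400).
Then the next iterate is (x, y)₁ = (0.400, -1.400).

(0.400, -1.400)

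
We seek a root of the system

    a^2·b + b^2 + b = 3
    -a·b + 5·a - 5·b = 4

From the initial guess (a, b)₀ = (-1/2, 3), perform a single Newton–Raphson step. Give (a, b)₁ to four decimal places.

At (-1/2, 3): F = (9.7500, -20.0000).
Jacobian J = [[2·a·b, a^2 + 2·b + 1], [-b + 5, -a - 5]].
At the point, J = [[-3.0000, 7.2500], [2.0000, -4.5000]] (det J = -1.0000).
Solving J·Δ = −F gives Δ = (101.1250, 40.5000).
Then the next iterate is (a, b)₁ = (100.6250, 43.5000).

(100.6250, 43.5000)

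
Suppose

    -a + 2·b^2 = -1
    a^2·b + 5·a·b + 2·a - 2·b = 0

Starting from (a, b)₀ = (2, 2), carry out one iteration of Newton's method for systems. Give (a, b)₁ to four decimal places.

(1.1860, 1.0233)

At (2, 2): F = (7.0000, 28.0000).
Jacobian J = [[-1, 4·b], [2·a·b + 5·b + 2, a^2 + 5·a - 2]].
At the point, J = [[-1.0000, 8.0000], [20.0000, 12.0000]] (det J = -172.0000).
Solving J·Δ = −F gives Δ = (-0.8140, -0.9767).
Then the next iterate is (a, b)₁ = (1.1860, 1.0233).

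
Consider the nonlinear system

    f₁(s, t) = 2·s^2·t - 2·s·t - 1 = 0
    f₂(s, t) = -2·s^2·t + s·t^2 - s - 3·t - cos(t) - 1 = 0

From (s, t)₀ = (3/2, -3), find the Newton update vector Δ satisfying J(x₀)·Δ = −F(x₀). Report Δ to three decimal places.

At (3/2, -3): F = (-5.500, 34.48999).
Jacobian J = [[4·s·t - 2·t, 2·s^2 - 2·s], [-4·s·t + t^2 - 1, -2·s^2 + 2·s·t + sin(t) - 3]].
At the point, J = [[-12.000, 1.500], [26.000, -16.64112]] (det J = 160.69344).
Solving J·Δ = −F gives Δ = (-0.248, 1.686).

(-0.248, 1.686)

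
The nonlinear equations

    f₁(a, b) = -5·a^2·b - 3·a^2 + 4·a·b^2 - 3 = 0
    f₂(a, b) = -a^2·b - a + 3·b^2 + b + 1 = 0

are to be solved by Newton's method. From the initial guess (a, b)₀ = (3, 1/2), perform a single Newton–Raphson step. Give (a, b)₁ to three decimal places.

(0.348, 1.571)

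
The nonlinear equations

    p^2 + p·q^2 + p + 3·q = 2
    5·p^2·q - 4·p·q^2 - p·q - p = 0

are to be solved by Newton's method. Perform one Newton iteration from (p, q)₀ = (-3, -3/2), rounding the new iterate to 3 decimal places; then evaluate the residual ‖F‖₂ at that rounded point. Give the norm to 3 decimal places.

11.129

At (-3, -3/2): F = (-7.250, -42.000).
Jacobian J = [[2·p + q^2 + 1, 2·p·q + 3], [10·p·q - 4·q^2 - q - 1, 5·p^2 - 8·p·q - p]].
At the point, J = [[-2.750, 12.000], [36.500, 12.000]] (det J = -471.000).
Solving J·Δ = −F gives Δ = (0.885, 0.807).
Then the next iterate is (p, q)₁ = (-2.115, -0.693).
Re-evaluating at (-2.115, -0.693): F = (-2.73650, -10.78751), so ‖F‖₂ = 11.129.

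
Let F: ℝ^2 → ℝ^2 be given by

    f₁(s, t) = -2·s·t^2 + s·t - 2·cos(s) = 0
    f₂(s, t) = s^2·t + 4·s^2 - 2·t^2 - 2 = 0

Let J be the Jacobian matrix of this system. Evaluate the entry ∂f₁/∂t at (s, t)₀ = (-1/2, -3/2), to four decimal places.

-3.5000

∂f₁/∂t = -4·s·t + s.
At (-1/2, -3/2) this is -3.5000.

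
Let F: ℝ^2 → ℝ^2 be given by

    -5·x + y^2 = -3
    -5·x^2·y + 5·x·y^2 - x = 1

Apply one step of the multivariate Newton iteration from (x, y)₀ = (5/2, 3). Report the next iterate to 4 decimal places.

At (5/2, 3): F = (-0.5000, 15.2500).
Jacobian J = [[-5, 2·y], [-10·x·y + 5·y^2 - 1, -5·x^2 + 10·x·y]].
At the point, J = [[-5.0000, 6.0000], [-31.0000, 43.7500]] (det J = -32.7500).
Solving J·Δ = −F gives Δ = (-3.4618, -2.8015).
Then the next iterate is (x, y)₁ = (-0.9618, 0.1985).

(-0.9618, 0.1985)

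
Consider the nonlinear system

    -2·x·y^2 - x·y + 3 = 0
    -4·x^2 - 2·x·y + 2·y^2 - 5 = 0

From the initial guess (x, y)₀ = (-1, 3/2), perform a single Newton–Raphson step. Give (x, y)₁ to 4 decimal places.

(-0.0060, 1.0663)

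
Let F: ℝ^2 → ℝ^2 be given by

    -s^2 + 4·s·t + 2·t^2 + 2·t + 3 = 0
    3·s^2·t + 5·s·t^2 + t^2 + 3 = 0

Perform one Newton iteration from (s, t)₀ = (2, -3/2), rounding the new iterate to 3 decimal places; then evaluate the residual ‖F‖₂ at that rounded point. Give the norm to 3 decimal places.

4.460

At (2, -3/2): F = (-11.500, 9.750).
Jacobian J = [[-2·s + 4·t, 4·s + 4·t + 2], [6·s·t + 5·t^2, 3·s^2 + 10·s·t + 2·t]].
At the point, J = [[-10.000, 4.000], [-6.750, -21.000]] (det J = 237.000).
Solving J·Δ = −F gives Δ = (-0.854, 0.739).
Then the next iterate is (s, t)₁ = (1.146, -0.761).
Re-evaluating at (1.146, -0.761): F = (-2.16550, 3.89918), so ‖F‖₂ = 4.460.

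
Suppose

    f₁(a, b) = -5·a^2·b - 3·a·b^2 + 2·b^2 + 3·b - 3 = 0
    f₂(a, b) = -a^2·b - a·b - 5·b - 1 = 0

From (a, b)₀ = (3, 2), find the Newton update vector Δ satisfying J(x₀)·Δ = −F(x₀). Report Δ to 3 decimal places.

At (3, 2): F = (-115.000, -35.000).
Jacobian J = [[-10·a·b - 3·b^2, -5·a^2 - 6·a·b + 4·b + 3], [-2·a·b - b, -a^2 - a - 5]].
At the point, J = [[-72.000, -70.000], [-14.000, -17.000]] (det J = 244.000).
Solving J·Δ = −F gives Δ = (2.029, -3.730).

(2.029, -3.730)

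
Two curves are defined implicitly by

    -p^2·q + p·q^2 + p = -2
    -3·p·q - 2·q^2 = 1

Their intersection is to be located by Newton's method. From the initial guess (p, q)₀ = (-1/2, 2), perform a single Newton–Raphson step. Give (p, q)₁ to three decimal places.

(-0.619, 1.186)

At (-1/2, 2): F = (-1.000, -6.000).
Jacobian J = [[-2·p·q + q^2 + 1, -p^2 + 2·p·q], [-3·q, -3·p - 4·q]].
At the point, J = [[7.000, -2.250], [-6.000, -6.500]] (det J = -59.000).
Solving J·Δ = −F gives Δ = (-0.119, -0.814).
Then the next iterate is (p, q)₁ = (-0.619, 1.186).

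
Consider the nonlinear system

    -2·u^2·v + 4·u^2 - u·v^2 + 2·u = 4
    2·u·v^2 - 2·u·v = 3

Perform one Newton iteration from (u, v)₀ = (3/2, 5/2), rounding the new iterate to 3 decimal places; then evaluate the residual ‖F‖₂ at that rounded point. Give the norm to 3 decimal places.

At (3/2, 5/2): F = (-12.625, 8.250).
Jacobian J = [[-4·u·v + 8·u - v^2 + 2, -2·u^2 - 2·u·v], [2·v^2 - 2·v, 4·u·v - 2·u]].
At the point, J = [[-7.250, -12.000], [7.500, 12.000]] (det J = 3.000).
Solving J·Δ = −F gives Δ = (17.500, -11.625).
Then the next iterate is (u, v)₁ = (19.000, -9.125).
Re-evaluating at (19.000, -9.125): F = (6484.20312, 3507.84375), so ‖F‖₂ = 7372.236.

7372.236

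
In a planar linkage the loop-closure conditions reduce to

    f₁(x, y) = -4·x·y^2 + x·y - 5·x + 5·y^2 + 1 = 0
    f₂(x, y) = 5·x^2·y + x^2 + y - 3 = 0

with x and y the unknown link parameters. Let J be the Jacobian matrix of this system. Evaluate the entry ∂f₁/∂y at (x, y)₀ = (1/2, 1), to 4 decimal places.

∂f₁/∂y = -8·x·y + x + 10·y.
At (1/2, 1) this is 6.5000.

6.5000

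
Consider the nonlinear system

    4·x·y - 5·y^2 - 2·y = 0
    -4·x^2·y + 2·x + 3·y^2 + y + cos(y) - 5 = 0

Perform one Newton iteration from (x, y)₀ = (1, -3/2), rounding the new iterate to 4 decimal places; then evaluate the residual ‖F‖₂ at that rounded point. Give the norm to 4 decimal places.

At (1, -3/2): F = (-14.2500, 8.320737).
Jacobian J = [[4·y, 4·x - 10·y - 2], [-8·x·y + 2, -4·x^2 + 6·y - sin(y) + 1]].
At the point, J = [[-6.0000, 17.0000], [14.0000, -11.002505]] (det J = -171.984970).
Solving J·Δ = −F gives Δ = (0.0892, 0.8697).
Then the next iterate is (x, y)₁ = (1.0892, -0.6303).
Re-evaluating at (1.0892, -0.6303): F = (-3.471881, 1.538827), so ‖F‖₂ = 3.7976.

3.7976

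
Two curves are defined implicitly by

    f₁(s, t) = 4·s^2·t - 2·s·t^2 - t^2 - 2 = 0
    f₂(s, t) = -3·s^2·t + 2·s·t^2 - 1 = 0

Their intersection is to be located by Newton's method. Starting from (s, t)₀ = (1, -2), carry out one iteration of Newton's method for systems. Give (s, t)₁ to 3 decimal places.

At (1, -2): F = (-22.000, 13.000).
Jacobian J = [[8·s·t - 2·t^2, 4·s^2 - 4·s·t - 2·t], [-6·s·t + 2·t^2, -3·s^2 + 4·s·t]].
At the point, J = [[-24.000, 16.000], [20.000, -11.000]] (det J = -56.000).
Solving J·Δ = −F gives Δ = (0.607, 2.286).
Then the next iterate is (s, t)₁ = (1.607, 0.286).

(1.607, 0.286)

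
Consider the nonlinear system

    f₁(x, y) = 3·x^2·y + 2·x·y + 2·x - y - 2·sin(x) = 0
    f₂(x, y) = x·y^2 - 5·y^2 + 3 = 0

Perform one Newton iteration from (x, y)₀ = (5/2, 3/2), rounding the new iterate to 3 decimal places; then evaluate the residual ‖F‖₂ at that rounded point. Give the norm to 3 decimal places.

At (5/2, 3/2): F = (37.92806, -2.625).
Jacobian J = [[6·x·y + 2·y - 2·cos(x) + 2, 3·x^2 + 2·x - 1], [y^2, 2·x·y - 10·y]].
At the point, J = [[29.10229, 22.750], [2.250, -7.500]] (det J = -269.45465).
Solving J·Δ = −F gives Δ = (-0.834, -0.600).
Then the next iterate is (x, y)₁ = (1.666, 0.900).
Re-evaluating at (1.666, 0.900): F = (10.93386, 0.29946), so ‖F‖₂ = 10.938.

10.938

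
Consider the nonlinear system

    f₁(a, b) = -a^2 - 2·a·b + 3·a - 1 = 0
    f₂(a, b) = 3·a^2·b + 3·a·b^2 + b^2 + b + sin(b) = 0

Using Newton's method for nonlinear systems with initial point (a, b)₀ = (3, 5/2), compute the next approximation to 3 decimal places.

(1.143, 2.309)

At (3, 5/2): F = (-16.000, 133.09847).
Jacobian J = [[-2·a - 2·b + 3, -2·a], [6·a·b + 3·b^2, 3·a^2 + 6·a·b + 2·b + cos(b) + 1]].
At the point, J = [[-8.000, -6.000], [63.750, 77.19886]] (det J = -235.09085).
Solving J·Δ = −F gives Δ = (-1.857, -0.191).
Then the next iterate is (a, b)₁ = (1.143, 2.309).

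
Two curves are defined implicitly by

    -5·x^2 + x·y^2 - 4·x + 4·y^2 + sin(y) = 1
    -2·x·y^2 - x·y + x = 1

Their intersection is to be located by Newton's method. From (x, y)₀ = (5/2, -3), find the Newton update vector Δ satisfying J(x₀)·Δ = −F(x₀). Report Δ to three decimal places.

(-0.898, 0.852)

At (5/2, -3): F = (16.10888, -36.000).
Jacobian J = [[-10·x + y^2 - 4, 2·x·y + 8·y + cos(y)], [-2·y^2 - y + 1, -4·x·y - x]].
At the point, J = [[-20.000, -39.98999], [-14.000, 27.500]] (det J = -1109.85989).
Solving J·Δ = −F gives Δ = (-0.898, 0.852).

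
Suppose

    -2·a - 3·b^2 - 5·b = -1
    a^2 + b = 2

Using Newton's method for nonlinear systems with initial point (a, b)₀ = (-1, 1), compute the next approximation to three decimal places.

(-1.208, 0.583)

At (-1, 1): F = (-5.000, 0.000).
Jacobian J = [[-2, -6·b - 5], [2·a, 1]].
At the point, J = [[-2.000, -11.000], [-2.000, 1.000]] (det J = -24.000).
Solving J·Δ = −F gives Δ = (-0.208, -0.417).
Then the next iterate is (a, b)₁ = (-1.208, 0.583).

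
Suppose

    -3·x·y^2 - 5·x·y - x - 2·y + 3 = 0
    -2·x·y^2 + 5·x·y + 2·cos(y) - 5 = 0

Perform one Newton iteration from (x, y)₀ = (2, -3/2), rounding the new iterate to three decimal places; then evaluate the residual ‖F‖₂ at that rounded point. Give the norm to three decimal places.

70.042

At (2, -3/2): F = (5.500, -28.85853).
Jacobian J = [[-3·y^2 - 5·y - 1, -6·x·y - 5·x - 2], [-2·y^2 + 5·y, -4·x·y + 5·x - 2·sin(y)]].
At the point, J = [[-0.250, 6.000], [-12.000, 23.99499]] (det J = 66.00125).
Solving J·Δ = −F gives Δ = (-4.623, -1.109).
Then the next iterate is (x, y)₁ = (-2.623, -2.609).
Re-evaluating at (-2.623, -2.609): F = (30.18731, 63.20295), so ‖F‖₂ = 70.042.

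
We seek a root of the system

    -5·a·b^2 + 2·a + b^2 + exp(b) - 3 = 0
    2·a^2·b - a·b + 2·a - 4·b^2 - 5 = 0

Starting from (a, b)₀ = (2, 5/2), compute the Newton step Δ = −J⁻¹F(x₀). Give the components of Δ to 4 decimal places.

(-0.2306, -1.1068)

At (2, 5/2): F = (-43.067506, -11.0000).
Jacobian J = [[-5·b^2 + 2, -10·a·b + 2·b + exp(b)], [4·a·b - b + 2, 2·a^2 - a - 8·b]].
At the point, J = [[-29.2500, -32.817506], [19.5000, -14.0000]] (det J = 1049.441368).
Solving J·Δ = −F gives Δ = (-0.2306, -1.1068).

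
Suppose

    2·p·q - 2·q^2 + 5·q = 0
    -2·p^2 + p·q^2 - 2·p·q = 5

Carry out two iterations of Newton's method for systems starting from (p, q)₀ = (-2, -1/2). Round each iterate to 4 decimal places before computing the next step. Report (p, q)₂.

At (-2, -1/2): F = (-1.0000, -15.5000).
Jacobian J = [[2·q, 2·p - 4·q + 5], [-4·p + q^2 - 2·q, 2·p·q - 2·p]].
At the point, J = [[-1.0000, 3.0000], [9.2500, 6.0000]] (det J = -33.7500).
Solving J·Δ = −F gives Δ = (1.2000, 0.7333).
Then the next iterate is (p, q)₁ = (-0.8000, 0.2333).
Round to (-0.8000, 0.2333) and repeat: F = (0.684362, -5.950263), J = [[0.4666, 2.4668], [2.787829, 1.226720]].
Δ = (2.4613, -0.7430), so (p, q)₂ = (1.6613, -0.5097).

(1.6613, -0.5097)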